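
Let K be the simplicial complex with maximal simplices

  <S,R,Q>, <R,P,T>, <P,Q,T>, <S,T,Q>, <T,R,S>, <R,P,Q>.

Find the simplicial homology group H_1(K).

H_1 = 0.

We work with the vertex ordering P < Q < R < S < T. The simplices of K, each written with vertices in increasing order, are:

  0-simplices (5): P, Q, R, S, T
  1-simplices (9): PQ, PR, PT, QR, QS, QT, RS, RT, ST
  2-simplices (6): PQR, PQT, PRT, QRS, QST, RST

giving chain groups C_0 ≅ Z^5, C_1 ≅ Z^9, C_2 ≅ Z^6.

The boundary map ∂_1: C_1 → C_0 maps an edge to its endpoints' difference, ∂[p,q] = q − p. For instance
  ∂ST = T − S.
This gives a 5×9 integer matrix of rank 4; reducing to Smith normal form yields diagonal entries (1,1,1,1).

∂_2: C_2 → C_1 acts by ∂[p,q,r] = [q,r] − [p,r] + [p,q]. For instance
  ∂QST = ST − QT + QS,
  ∂PQR = QR − PR + PQ.
The 9×6 boundary matrix has rank 5 and Smith normal form diag(1,1,1,1,1).

Reading off H_k = ker ∂_k / im ∂_{k+1}:

  H_1: rank ker ∂_1 − rank ∂_2 = (9 − 4) − 5 = 0, and the invariant factors of ∂_2 are all 1, so H_1 ≅ 0.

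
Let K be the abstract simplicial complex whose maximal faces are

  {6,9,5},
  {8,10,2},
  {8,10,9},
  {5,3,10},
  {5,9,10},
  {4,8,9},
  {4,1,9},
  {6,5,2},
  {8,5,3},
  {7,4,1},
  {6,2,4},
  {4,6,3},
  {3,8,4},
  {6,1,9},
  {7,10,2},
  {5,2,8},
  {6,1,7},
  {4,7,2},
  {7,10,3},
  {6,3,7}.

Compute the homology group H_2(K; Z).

H_2 = 0.

K has 10 vertices, 30 edges, 20 triangles.
rank ∂_2 = 20, rank ∂_3 = 0 ⇒ b_2 = 20 − 20 − 0 = 0. So H_2 ≅ 0.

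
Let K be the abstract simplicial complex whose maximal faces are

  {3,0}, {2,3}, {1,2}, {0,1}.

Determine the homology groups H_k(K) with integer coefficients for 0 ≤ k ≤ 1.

Fix the vertex order 0 < 1 < 2 < 3 and write every simplex with vertices in increasing order. Then dim K = 1 and the simplices of K are:

  0-simplices (4): [0], [1], [2], [3]
  1-simplices (4): [0,1], [0,3], [1,2], [2,3]

Hence C_0 ≅ Z^4, C_1 ≅ Z^4.

The boundary map ∂_1: C_1 → C_0 is given by ∂[p,q] = [q] − [p].
The resulting 4×4 matrix has rank 3, and its Smith normal form has invariant factors (1,1,1).

Computing H_k = (kernel of ∂_k) / (image of ∂_{k+1}):

  H_0: rank C_0 − rank ∂_1 = 4 − 3 = 1, and the invariant factors of ∂_1 are all 1, so H_0 ≅ Z.
  H_1: rank ker ∂_1 − rank ∂_2 = (4 − 3) − 0 = 1, and there is no ∂_2, so H_1 ≅ Z.

(K is a triangulation of the circle S^1.)

H_0 ≅ Z,  H_1 ≅ Z.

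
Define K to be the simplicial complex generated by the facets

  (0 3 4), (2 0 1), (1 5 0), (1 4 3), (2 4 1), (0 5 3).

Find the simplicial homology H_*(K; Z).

H_0 = Z,  H_1 = Z,  H_2 = 0.

We work with the vertex ordering 0 < 1 < 2 < 3 < 4 < 5. The simplices of K, each written with vertices in increasing order, are:

  0-simplices (6): [0], [1], [2], [3], [4], [5]
  1-simplices (12): [0,1], [0,2], [0,3], [0,4], [0,5], [1,2], [1,3], [1,4], [1,5], [2,4], [3,4], [3,5]
  2-simplices (6): [0,1,2], [0,1,5], [0,3,4], [0,3,5], [1,2,4], [1,3,4]

so the chain groups are C_0 ≅ Z^6, C_1 ≅ Z^12, C_2 ≅ Z^6.

Boundary ∂_1: C_1 → C_0 maps an edge to its endpoints' difference, ∂[p,q] = q − p. For instance
  ∂[0,5] = [5] − [0].
This gives a 6×12 integer matrix of rank 5; reducing to Smith normal form yields diagonal entries (1,1,1,1,1).

The boundary map ∂_2: C_2 → C_1 acts by ∂[p,q,r] = [q,r] − [p,r] + [p,q]. For instance
  ∂[0,1,2] = [1,2] − [0,2] + [0,1],
  ∂[1,2,4] = [2,4] − [1,4] + [1,2].
The resulting 12×6 matrix has rank 6, and its Smith normal form has invariant factors (1,1,1,1,1,1).

Reading off H_k = ker ∂_k / im ∂_{k+1}:

  H_0: rank C_0 − rank ∂_1 = 6 − 5 = 1, and the invariant factors of ∂_1 are all 1, so H_0 ≅ Z.
  H_1: rank ker ∂_1 − rank ∂_2 = (12 − 5) − 6 = 1, and the invariant factors of ∂_2 are all 1, so H_1 ≅ Z.
  H_2: rank ker ∂_2 − rank ∂_3 = (6 − 6) − 0 = 0, and there is no ∂_3, so H_2 ≅ 0.

As a check, the Euler characteristic is 6 − 12 + 6 = 0, which agrees with 1 − 1 + 0 = 0.
(K is a triangulation of the cylinder S^1 x I.)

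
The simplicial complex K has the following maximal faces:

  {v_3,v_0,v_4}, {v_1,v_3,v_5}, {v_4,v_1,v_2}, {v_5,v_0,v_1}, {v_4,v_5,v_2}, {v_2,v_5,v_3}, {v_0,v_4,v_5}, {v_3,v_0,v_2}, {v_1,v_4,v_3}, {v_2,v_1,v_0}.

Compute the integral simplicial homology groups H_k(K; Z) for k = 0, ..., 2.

Fix the vertex order v_0 < v_1 < v_2 < v_3 < v_4 < v_5 and write every simplex with vertices in increasing order. Then dim K = 2 and the simplices of K are:

  0-simplices (6): [v_0], [v_1], [v_2], [v_3], [v_4], [v_5]
  1-simplices (15): (15 of them)
  2-simplices (10): [v_0,v_1,v_2], [v_0,v_1,v_5], [v_0,v_2,v_3], [v_0,v_3,v_4], [v_0,v_4,v_5], [v_1,v_2,v_4], [v_1,v_3,v_4], [v_1,v_3,v_5], [v_2,v_3,v_5], [v_2,v_4,v_5]

so the chain groups are C_0 ≅ Z^6, C_1 ≅ Z^15, C_2 ≅ Z^10.

Boundary ∂_1: C_1 → C_0 maps an edge to its endpoints' difference, ∂[p,q] = q − p.
The 6×15 boundary matrix has rank 5 and Smith normal form diag(1,1,1,1,1).

∂_2: C_2 → C_1 acts by ∂[p,q,r] = [q,r] − [p,r] + [p,q]. For instance
  ∂[v_2,v_4,v_5] = [v_4,v_5] − [v_2,v_5] + [v_2,v_4],
  ∂[v_1,v_2,v_4] = [v_2,v_4] − [v_1,v_4] + [v_1,v_2].
The resulting 15×10 matrix has rank 10, and its Smith normal form has invariant factors (1,1,1,1,1,1,1,1,1,2).

Computing H_k = (kernel of ∂_k) / (image of ∂_{k+1}):

  H_0: rank C_0 − rank ∂_1 = 6 − 5 = 1, and the invariant factors of ∂_1 are all 1, so H_0 = Z.
  H_1: rank ker ∂_1 − rank ∂_2 = (15 − 5) − 10 = 0, and ∂_2 has invariant factor 2 > 1, so H_1 = Z/2.
  H_2: rank ker ∂_2 − rank ∂_3 = (10 − 10) − 0 = 0, and there is no ∂_3, so H_2 = 0.

(K is a triangulation of the real projective plane RP^2.)

H_0 ≅ Z,  H_1 ≅ Z/2,  H_2 = 0.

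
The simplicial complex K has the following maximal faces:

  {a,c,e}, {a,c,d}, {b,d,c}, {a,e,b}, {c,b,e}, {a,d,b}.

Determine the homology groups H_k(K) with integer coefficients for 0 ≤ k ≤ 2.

Fix the vertex order a < b < c < d < e and write every simplex with vertices in increasing order. Then dim K = 2 and the simplices of K are:

  0-simplices (5): a, b, c, d, e
  1-simplices (9): ab, ac, ad, ae, bc, bd, be, cd, ce
  2-simplices (6): abd, abe, acd, ace, bcd, bce

Hence C_0 ≅ Z^5, C_1 ≅ Z^9, C_2 ≅ Z^6.

Boundary ∂_1: C_1 → C_0 sends each edge [p,q] (with p < q) to q − p. For instance
  ∂ad = d − a.
The resulting 5×9 matrix has rank 4, and its Smith normal form has invariant factors (1,1,1,1).

∂_2: C_2 → C_1 acts by ∂[p,q,r] = [q,r] − [p,r] + [p,q]. For instance
  ∂bcd = cd − bd + bc,
  ∂abd = bd − ad + ab.
The 9×6 boundary matrix has rank 5 and Smith normal form diag(1,1,1,1,1).

From H_k ≅ ker(∂_k) / im(∂_{k+1}) we obtain:

  H_0: rank C_0 − rank ∂_1 = 5 − 4 = 1, and the invariant factors of ∂_1 are all 1, so H_0 ≅ Z.
  H_1: rank ker ∂_1 − rank ∂_2 = (9 − 4) − 5 = 0, and the invariant factors of ∂_2 are all 1, so H_1 ≅ 0.
  H_2: rank ker ∂_2 − rank ∂_3 = (6 − 5) − 0 = 1, and there is no ∂_3, so H_2 ≅ Z.

H_0 = Z,  H_1 = 0,  H_2 = Z.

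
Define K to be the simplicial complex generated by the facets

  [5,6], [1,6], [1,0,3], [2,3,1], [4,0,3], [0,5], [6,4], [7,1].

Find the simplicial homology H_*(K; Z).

We work with the vertex ordering 0 < 1 < 2 < 3 < 4 < 5 < 6 < 7. The simplices of K, each written with vertices in increasing order, are:

  0-simplices (8): [0], [1], [2], [3], [4], [5], [6], [7]
  1-simplices (12): [0,1], [0,3], [0,4], [0,5], [1,2], [1,3], [1,6], [1,7], [2,3], [3,4], [4,6], [5,6]
  2-simplices (3): [0,1,3], [0,3,4], [1,2,3]

Hence C_0 ≅ Z^8, C_1 ≅ Z^12, C_2 ≅ Z^3.

Boundary ∂_1: C_1 → C_0 maps an edge to its endpoints' difference, ∂[p,q] = q − p.
As a 8×12 matrix over Z this has rank 7, with invariant factors (1,1,1,1,1,1,1).

∂_2: C_2 → C_1 maps a triangle to the signed sum of its edges. For instance
  ∂[0,1,3] = [1,3] − [0,3] + [0,1],
  ∂[1,2,3] = [2,3] − [1,3] + [1,2].
As a 12×3 matrix over Z this has rank 3, with invariant factors (1,1,1).

Computing H_k = (kernel of ∂_k) / (image of ∂_{k+1}):

  H_0: rank C_0 − rank ∂_1 = 8 − 7 = 1, and the invariant factors of ∂_1 are all 1, so H_0 ≅ Z.
  H_1: rank ker ∂_1 − rank ∂_2 = (12 − 7) − 3 = 2, and the invariant factors of ∂_2 are all 1, so H_1 ≅ Z^2.
  H_2: rank ker ∂_2 − rank ∂_3 = (3 − 3) − 0 = 0, and there is no ∂_3, so H_2 ≅ 0.

As a check, the Euler characteristic is 8 − 12 + 3 = -1, which agrees with 1 − 2 + 0 = -1.

H_0 = Z,  H_1 = Z^2,  H_2 = 0.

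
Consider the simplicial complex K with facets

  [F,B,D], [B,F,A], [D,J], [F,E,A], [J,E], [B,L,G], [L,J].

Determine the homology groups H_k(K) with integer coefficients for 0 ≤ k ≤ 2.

H_0 = Z,  H_1 = Z^2,  H_2 = 0.

Order the vertices as A < B < D < E < F < G < J < L. Listing each simplex with vertices in this order, K has dimension 2 with simplices:

  0-simplices (8): A, B, D, E, F, G, J, L
  1-simplices (13): AB, AE, AF, BD, BF, BG, BL, DF, DJ, EF, EJ, GL, JL
  2-simplices (4): ABF, AEF, BDF, BGL

Hence C_0 ≅ Z^8, C_1 ≅ Z^13, C_2 ≅ Z^4.

∂_1: C_1 → C_0 sends each edge [p,q] (with p < q) to q − p.
The resulting 8×13 matrix has rank 7, and its Smith normal form has invariant factors (1,1,1,1,1,1,1).

The boundary map ∂_2: C_2 → C_1 sends each 2-simplex [p,q,r] to [q,r] − [p,r] + [p,q]. For instance
  ∂BDF = DF − BF + BD,
  ∂BGL = GL − BL + BG.
As a 13×4 matrix over Z this has rank 4, with invariant factors (1,1,1,1).

From H_k ≅ ker(∂_k) / im(∂_{k+1}) we obtain:

  H_0: rank C_0 − rank ∂_1 = 8 − 7 = 1, and the invariant factors of ∂_1 are all 1, so H_0 = Z.
  H_1: rank ker ∂_1 − rank ∂_2 = (13 − 7) − 4 = 2, and the invariant factors of ∂_2 are all 1, so H_1 = Z^2.
  H_2: rank ker ∂_2 − rank ∂_3 = (4 − 4) − 0 = 0, and there is no ∂_3, so H_2 = 0.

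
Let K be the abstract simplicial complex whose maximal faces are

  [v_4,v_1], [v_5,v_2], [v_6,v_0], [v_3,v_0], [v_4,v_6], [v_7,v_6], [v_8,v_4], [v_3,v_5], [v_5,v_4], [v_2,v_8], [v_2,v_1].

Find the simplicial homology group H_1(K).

Take the total order v_0 < v_1 < v_2 < v_3 < v_4 < v_5 < v_6 < v_7 < v_8 on the vertex set. Then K (dimension 1) consists of the simplices:

  0-simplices (9): [v_0], [v_1], [v_2], [v_3], [v_4], [v_5], [v_6], [v_7], [v_8]
  1-simplices (11): [v_0,v_3], [v_0,v_6], [v_1,v_2], [v_1,v_4], [v_2,v_5], [v_2,v_8], [v_3,v_5], [v_4,v_5], [v_4,v_6], [v_4,v_8], [v_6,v_7]

so the chain groups are C_0 ≅ Z^9, C_1 ≅ Z^11.

The boundary map ∂_1: C_1 → C_0 is given by ∂[p,q] = [q] − [p].
The resulting 9×11 matrix has rank 8, and its Smith normal form has invariant factors (1,1,1,1,1,1,1,1).

Computing H_k = (kernel of ∂_k) / (image of ∂_{k+1}):

  H_1: rank ker ∂_1 − rank ∂_2 = (11 − 8) − 0 = 3, and there is no ∂_2, so H_1 ≅ Z^3.

H_1 = Z^3.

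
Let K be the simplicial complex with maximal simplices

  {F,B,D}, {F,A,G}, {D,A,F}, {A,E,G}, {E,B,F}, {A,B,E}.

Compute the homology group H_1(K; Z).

H_1 = Z.

Take the total order A < B < D < E < F < G on the vertex set. Then K (dimension 2) consists of the simplices:

  0-simplices (6): A, B, D, E, F, G
  1-simplices (12): AB, AD, AE, AF, AG, BD, BE, BF, DF, EF, EG, FG
  2-simplices (6): ABE, ADF, AEG, AFG, BDF, BEF

giving chain groups C_0 ≅ Z^6, C_1 ≅ Z^12, C_2 ≅ Z^6.

The boundary map ∂_1: C_1 → C_0 maps an edge to its endpoints' difference, ∂[p,q] = q − p. For instance
  ∂BF = F − B.
This gives a 6×12 integer matrix of rank 5; reducing to Smith normal form yields diagonal entries (1,1,1,1,1).

Boundary ∂_2: C_2 → C_1 sends each 2-simplex [p,q,r] to [q,r] − [p,r] + [p,q]. For instance
  ∂AFG = FG − AG + AF,
  ∂AEG = EG − AG + AE.
The 12×6 boundary matrix has rank 6 and Smith normal form diag(1,1,1,1,1,1).

Now H_k = ker ∂_k / im ∂_{k+1}, so:

  H_1: rank ker ∂_1 − rank ∂_2 = (12 − 5) − 6 = 1, and the invariant factors of ∂_2 are all 1, so H_1 = Z.

(K is a triangulation of the cylinder S^1 x I.)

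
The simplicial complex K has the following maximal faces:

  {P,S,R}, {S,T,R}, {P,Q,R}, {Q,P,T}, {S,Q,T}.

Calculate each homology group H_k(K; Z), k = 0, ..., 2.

H_0 = Z,  H_1 = Z,  H_2 = 0.

Fix the vertex order P < Q < R < S < T and write every simplex with vertices in increasing order. Then dim K = 2 and the simplices of K are:

  0-simplices (5): P, Q, R, S, T
  1-simplices (10): PQ, PR, PS, PT, QR, QS, QT, RS, RT, ST
  2-simplices (5): PQR, PQT, PRS, QST, RST

Hence C_0 ≅ Z^5, C_1 ≅ Z^10, C_2 ≅ Z^5.

∂_1: C_1 → C_0 is given by ∂[p,q] = [q] − [p]. For instance
  ∂PT = T − P.
This gives a 5×10 integer matrix of rank 4; reducing to Smith normal form yields diagonal entries (1,1,1,1).

Boundary ∂_2: C_2 → C_1 maps a triangle to the signed sum of its edges. For instance
  ∂PRS = RS − PS + PR,
  ∂PQR = QR − PR + PQ.
The resulting 10×5 matrix has rank 5, and its Smith normal form has invariant factors (1,1,1,1,1).

From H_k ≅ ker(∂_k) / im(∂_{k+1}) we obtain:

  H_0: rank C_0 − rank ∂_1 = 5 − 4 = 1, and the invariant factors of ∂_1 are all 1, so H_0 = Z.
  H_1: rank ker ∂_1 − rank ∂_2 = (10 − 4) − 5 = 1, and the invariant factors of ∂_2 are all 1, so H_1 = Z.
  H_2: rank ker ∂_2 − rank ∂_3 = (5 − 5) − 0 = 0, and there is no ∂_3, so H_2 = 0.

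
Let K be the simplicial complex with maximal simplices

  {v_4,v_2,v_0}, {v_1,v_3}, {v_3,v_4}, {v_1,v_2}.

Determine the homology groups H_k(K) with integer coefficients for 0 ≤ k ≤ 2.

H_0 = Z,  H_1 = Z,  H_2 = 0.

K has 5 vertices, 6 edges, 1 triangle.
rank ∂_0 = 0, rank ∂_1 = 4 ⇒ b_0 = 5 − 0 − 4 = 1; all invariant factors of ∂_1 are 1 so no torsion. So H_0 = Z.
rank ∂_1 = 4, rank ∂_2 = 1 ⇒ b_1 = 6 − 4 − 1 = 1; all invariant factors of ∂_2 are 1 so no torsion. So H_1 = Z.
rank ∂_2 = 1, rank ∂_3 = 0 ⇒ b_2 = 1 − 1 − 0 = 0. So H_2 = 0.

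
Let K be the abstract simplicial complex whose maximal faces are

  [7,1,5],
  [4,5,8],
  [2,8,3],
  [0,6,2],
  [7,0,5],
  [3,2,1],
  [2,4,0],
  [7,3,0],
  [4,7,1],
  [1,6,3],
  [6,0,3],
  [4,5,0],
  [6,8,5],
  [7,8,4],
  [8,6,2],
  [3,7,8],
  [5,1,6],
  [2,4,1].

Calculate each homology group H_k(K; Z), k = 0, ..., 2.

Take the total order 0 < 1 < 2 < 3 < 4 < 5 < 6 < 7 < 8 on the vertex set. Then K (dimension 2) consists of the simplices:

  0-simplices (9): [0], [1], [2], [3], [4], [5], [6], [7], [8]
  1-simplices (27): (27 of them)
  2-simplices (18): [0,2,4], [0,2,6], [0,3,6], [0,3,7], [0,4,5], [0,5,7], [1,2,3], [1,2,4], [1,3,6], [1,4,7], [1,5,6], [1,5,7], [2,3,8], [2,6,8], [3,7,8], [4,5,8], [4,7,8], [5,6,8]

Hence C_0 ≅ Z^9, C_1 ≅ Z^27, C_2 ≅ Z^18.

Boundary ∂_1: C_1 → C_0 maps an edge to its endpoints' difference, ∂[p,q] = q − p. For instance
  ∂[2,4] = [4] − [2].
The resulting 9×27 matrix has rank 8, and its Smith normal form has invariant factors (1,1,1,1,1,1,1,1).

The boundary map ∂_2: C_2 → C_1 acts by ∂[p,q,r] = [q,r] − [p,r] + [p,q]. For instance
  ∂[0,2,6] = [2,6] − [0,6] + [0,2],
  ∂[1,2,3] = [2,3] − [1,3] + [1,2].
This gives a 27×18 integer matrix of rank 18; reducing to Smith normal form yields diagonal entries (1,1,1,1,1,1,1,1,1,1,1,1,1,1,1,1,1,2).

Now H_k = ker ∂_k / im ∂_{k+1}, so:

  H_0: rank C_0 − rank ∂_1 = 9 − 8 = 1, and the invariant factors of ∂_1 are all 1, so H_0 = Z.
  H_1: rank ker ∂_1 − rank ∂_2 = (27 − 8) − 18 = 1, and ∂_2 has invariant factor 2 > 1, so H_1 = Z ⊕ Z/2Z.
  H_2: rank ker ∂_2 − rank ∂_3 = (18 − 18) − 0 = 0, and there is no ∂_3, so H_2 = 0.

H_0 ≅ Z,  H_1 ≅ Z ⊕ Z/2Z,  H_2 = 0.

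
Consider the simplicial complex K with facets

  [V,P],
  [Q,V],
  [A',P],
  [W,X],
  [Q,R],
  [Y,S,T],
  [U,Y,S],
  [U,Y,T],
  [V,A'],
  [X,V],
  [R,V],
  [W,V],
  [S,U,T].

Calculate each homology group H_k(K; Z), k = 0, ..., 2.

We work with the vertex ordering P < Q < R < S < T < U < V < W < X < Y < A'. The simplices of K, each written with vertices in increasing order, are:

  0-simplices (11): [P], [Q], [R], [S], [T], [U], [V], [W], [X], [Y], [A']
  1-simplices (15): [P,V], [P,A'], [Q,R], [Q,V], [R,V], [S,T], [S,U], [S,Y], [T,U], [T,Y], [U,Y], [V,W], [V,X], [V,A'], [W,X]
  2-simplices (4): [S,T,U], [S,T,Y], [S,U,Y], [T,U,Y]

Hence C_0 ≅ Z^11, C_1 ≅ Z^15, C_2 ≅ Z^4.

The boundary map ∂_1: C_1 → C_0 sends each edge [p,q] (with p < q) to q − p. For instance
  ∂[V,A'] = [A'] − [V].
As a 11×15 matrix over Z this has rank 9, with invariant factors (1,1,1,1,1,1,1,1,1).

∂_2: C_2 → C_1 acts by ∂[p,q,r] = [q,r] − [p,r] + [p,q]. For instance
  ∂[S,T,Y] = [T,Y] − [S,Y] + [S,T],
  ∂[S,U,Y] = [U,Y] − [S,Y] + [S,U].
The resulting 15×4 matrix has rank 3, and its Smith normal form has invariant factors (1,1,1).

Reading off H_k = ker ∂_k / im ∂_{k+1}:

  H_0: rank C_0 − rank ∂_1 = 11 − 9 = 2, and the invariant factors of ∂_1 are all 1, so H_0 = Z^2.
  H_1: rank ker ∂_1 − rank ∂_2 = (15 − 9) − 3 = 3, and the invariant factors of ∂_2 are all 1, so H_1 = Z^3.
  H_2: rank ker ∂_2 − rank ∂_3 = (4 − 3) − 0 = 1, and there is no ∂_3, so H_2 = Z.

H_0 = Z^2,  H_1 = Z^3,  H_2 = Z.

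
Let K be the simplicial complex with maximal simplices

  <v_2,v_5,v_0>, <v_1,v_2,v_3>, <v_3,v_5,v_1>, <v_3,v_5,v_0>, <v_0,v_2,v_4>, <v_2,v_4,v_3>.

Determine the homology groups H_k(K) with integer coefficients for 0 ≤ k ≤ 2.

K has 6 vertices, 12 edges, 6 triangles.
rank ∂_0 = 0, rank ∂_1 = 5 ⇒ b_0 = 6 − 0 − 5 = 1; all invariant factors of ∂_1 are 1 so no torsion. So H_0 ≅ Z.
rank ∂_1 = 5, rank ∂_2 = 6 ⇒ b_1 = 12 − 5 − 6 = 1; all invariant factors of ∂_2 are 1 so no torsion. So H_1 ≅ Z.
rank ∂_2 = 6, rank ∂_3 = 0 ⇒ b_2 = 6 − 6 − 0 = 0. So H_2 ≅ 0.

H_0 = Z,  H_1 = Z,  H_2 = 0.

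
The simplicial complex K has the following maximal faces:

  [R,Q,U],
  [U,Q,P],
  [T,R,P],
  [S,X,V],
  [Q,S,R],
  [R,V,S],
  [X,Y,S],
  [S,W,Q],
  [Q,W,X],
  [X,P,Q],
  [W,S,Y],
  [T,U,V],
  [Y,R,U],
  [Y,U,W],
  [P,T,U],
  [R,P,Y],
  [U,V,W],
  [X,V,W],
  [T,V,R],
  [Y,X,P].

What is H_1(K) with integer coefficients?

H_1 ≅ Z ⊕ Z/2.

We work with the vertex ordering P < Q < R < S < T < U < V < W < X < Y. The simplices of K, each written with vertices in increasing order, are:

  0-simplices (10): P, Q, R, S, T, U, V, W, X, Y
  1-simplices (30): PQ, PR, PT, PU, PX, PY, QR, QS, QU, QW, QX, RS, RT, RU, RV, RY, SV, SW, SX, SY, TU, TV, UV, UW, UY, VW, VX, WX, WY, XY
  2-simplices (20): PQU, PQX, PRT, PRY, PTU, PXY, QRS, QRU, QSW, QWX, RSV, RTV, RUY, SVX, SWY, SXY, TUV, UVW, UWY, VWX

giving chain groups C_0 ≅ Z^10, C_1 ≅ Z^30, C_2 ≅ Z^20.

∂_1: C_1 → C_0 is given by ∂[p,q] = [q] − [p].
This gives a 10×30 integer matrix of rank 9; reducing to Smith normal form yields diagonal entries (1,1,1,1,1,1,1,1,1).

Boundary ∂_2: C_2 → C_1 maps a triangle to the signed sum of its edges. For instance
  ∂VWX = WX − VX + VW,
  ∂PQX = QX − PX + PQ.
The resulting 30×20 matrix has rank 20, and its Smith normal form has invariant factors (1,1,1,1,1,1,1,1,1,1,1,1,1,1,1,1,1,1,1,2).

Now H_k = ker ∂_k / im ∂_{k+1}, so:

  H_1: rank ker ∂_1 − rank ∂_2 = (30 − 9) − 20 = 1, and ∂_2 has invariant factor 2 > 1, so H_1 = Z ⊕ Z/2.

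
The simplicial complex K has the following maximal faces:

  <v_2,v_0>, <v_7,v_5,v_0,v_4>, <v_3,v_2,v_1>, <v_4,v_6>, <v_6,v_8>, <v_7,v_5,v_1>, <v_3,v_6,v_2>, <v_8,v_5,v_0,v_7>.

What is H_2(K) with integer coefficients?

Order the vertices as v_0 < v_1 < v_2 < v_3 < v_4 < v_5 < v_6 < v_7 < v_8. Listing each simplex with vertices in this order, K has dimension 3 with simplices:

  0-simplices (9): [v_0], [v_1], [v_2], [v_3], [v_4], [v_5], [v_6], [v_7], [v_8]
  1-simplices (19): (19 of them)
  2-simplices (10): [v_0,v_4,v_5], [v_0,v_4,v_7], [v_0,v_5,v_7], [v_0,v_5,v_8], [v_0,v_7,v_8], [v_1,v_2,v_3], [v_1,v_5,v_7], [v_2,v_3,v_6], [v_4,v_5,v_7], [v_5,v_7,v_8]
  3-simplices (2): [v_0,v_4,v_5,v_7], [v_0,v_5,v_7,v_8]

so the chain groups are C_0 ≅ Z^9, C_1 ≅ Z^19, C_2 ≅ Z^10, C_3 ≅ Z^2.

Boundary ∂_1: C_1 → C_0 is given by ∂[p,q] = [q] − [p]. For instance
  ∂[v_0,v_4] = [v_4] − [v_0].
This gives a 9×19 integer matrix of rank 8; reducing to Smith normal form yields diagonal entries (1,1,1,1,1,1,1,1).

∂_2: C_2 → C_1 sends each 2-simplex [p,q,r] to [q,r] − [p,r] + [p,q]. For instance
  ∂[v_1,v_5,v_7] = [v_5,v_7] − [v_1,v_7] + [v_1,v_5],
  ∂[v_2,v_3,v_6] = [v_3,v_6] − [v_2,v_6] + [v_2,v_3].
As a 19×10 matrix over Z this has rank 8, with invariant factors (1,1,1,1,1,1,1,1).

Boundary ∂_3: C_3 → C_2 sends each 3-simplex σ to the alternating sum Σ_i (−1)^i (σ with its i-th vertex removed). For instance
  ∂[v_0,v_5,v_7,v_8] = [v_5,v_7,v_8] − [v_0,v_7,v_8] + [v_0,v_5,v_8] − [v_0,v_5,v_7],
  ∂[v_0,v_4,v_5,v_7] = [v_4,v_5,v_7] − [v_0,v_5,v_7] + [v_0,v_4,v_7] − [v_0,v_4,v_5].
This gives a 10×2 integer matrix of rank 2; reducing to Smith normal form yields diagonal entries (1,1).

Now H_k = ker ∂_k / im ∂_{k+1}, so:

  H_2: rank ker ∂_2 − rank ∂_3 = (10 − 8) − 2 = 0, and the invariant factors of ∂_3 are all 1, so H_2 = 0.

H_2 ≅ 0.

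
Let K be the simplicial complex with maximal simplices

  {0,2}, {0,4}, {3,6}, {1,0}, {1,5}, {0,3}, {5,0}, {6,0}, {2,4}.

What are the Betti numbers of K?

b_0 = 1, b_1 = 3.

Take the total order 0 < 1 < 2 < 3 < 4 < 5 < 6 on the vertex set. Then K (dimension 1) consists of the simplices:

  0-simplices (7): [0], [1], [2], [3], [4], [5], [6]
  1-simplices (9): [0,1], [0,2], [0,3], [0,4], [0,5], [0,6], [1,5], [2,4], [3,6]

Hence C_0 ≅ Z^7, C_1 ≅ Z^9.

The boundary map ∂_1: C_1 → C_0 sends each edge [p,q] (with p < q) to q − p.
This gives a 7×9 integer matrix of rank 6; reducing to Smith normal form yields diagonal entries (1,1,1,1,1,1).

Computing H_k = (kernel of ∂_k) / (image of ∂_{k+1}):

  H_0: rank C_0 − rank ∂_1 = 7 − 6 = 1, and the invariant factors of ∂_1 are all 1, so H_0 = Z.
  H_1: rank ker ∂_1 − rank ∂_2 = (9 − 6) − 0 = 3, and there is no ∂_2, so H_1 = Z^3.

(K is a triangulation of a wedge of 3 circles.)

Hence the Betti numbers are b_0 = 1, b_1 = 3.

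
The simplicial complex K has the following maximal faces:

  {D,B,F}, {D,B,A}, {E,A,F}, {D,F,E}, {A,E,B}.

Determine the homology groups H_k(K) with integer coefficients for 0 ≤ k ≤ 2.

H_0 ≅ Z,  H_1 ≅ Z,  H_2 = 0.

Take the total order A < B < D < E < F on the vertex set. Then K (dimension 2) consists of the simplices:

  0-simplices (5): A, B, D, E, F
  1-simplices (10): AB, AD, AE, AF, BD, BE, BF, DE, DF, EF
  2-simplices (5): ABD, ABE, AEF, BDF, DEF

so the chain groups are C_0 ≅ Z^5, C_1 ≅ Z^10, C_2 ≅ Z^5.

Boundary ∂_1: C_1 → C_0 sends each edge [p,q] (with p < q) to q − p. For instance
  ∂BE = E − B.
The resulting 5×10 matrix has rank 4, and its Smith normal form has invariant factors (1,1,1,1).

The boundary map ∂_2: C_2 → C_1 sends each 2-simplex [p,q,r] to [q,r] − [p,r] + [p,q]. For instance
  ∂ABD = BD − AD + AB,
  ∂DEF = EF − DF + DE.
As a 10×5 matrix over Z this has rank 5, with invariant factors (1,1,1,1,1).

Reading off H_k = ker ∂_k / im ∂_{k+1}:

  H_0: rank C_0 − rank ∂_1 = 5 − 4 = 1, and the invariant factors of ∂_1 are all 1, so H_0 = Z.
  H_1: rank ker ∂_1 − rank ∂_2 = (10 − 4) − 5 = 1, and the invariant factors of ∂_2 are all 1, so H_1 = Z.
  H_2: rank ker ∂_2 − rank ∂_3 = (5 − 5) − 0 = 0, and there is no ∂_3, so H_2 = 0.

As a check, the Euler characteristic is 5 − 10 + 5 = 0, which agrees with 1 − 1 + 0 = 0.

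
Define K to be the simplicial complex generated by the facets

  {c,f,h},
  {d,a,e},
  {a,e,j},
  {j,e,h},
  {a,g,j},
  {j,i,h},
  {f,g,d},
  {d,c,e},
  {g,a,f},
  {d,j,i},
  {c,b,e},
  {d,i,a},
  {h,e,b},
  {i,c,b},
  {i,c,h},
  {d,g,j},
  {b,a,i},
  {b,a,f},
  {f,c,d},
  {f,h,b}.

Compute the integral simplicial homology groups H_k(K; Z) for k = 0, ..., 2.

H_0 = Z,  H_1 = Z × Z/2,  H_2 = 0.

Fix the vertex order a < b < c < d < e < f < g < h < i < j and write every simplex with vertices in increasing order. Then dim K = 2 and the simplices of K are:

  0-simplices (10): a, b, c, d, e, f, g, h, i, j
  1-simplices (30): ab, ad, ae, af, ag, ai, aj, bc, be, bf, bh, bi, cd, ce, cf, ch, ci, de, df, dg, di, dj, eh, ej, fg, fh, gj, hi, hj, ij
  2-simplices (20): abf, abi, ade, adi, aej, afg, agj, bce, bci, beh, bfh, cde, cdf, cfh, chi, dfg, dgj, dij, ehj, hij

so the chain groups are C_0 ≅ Z^10, C_1 ≅ Z^30, C_2 ≅ Z^20.

Boundary ∂_1: C_1 → C_0 maps an edge to its endpoints' difference, ∂[p,q] = q − p. For instance
  ∂cd = d − c.
As a 10×30 matrix over Z this has rank 9, with invariant factors (1,1,1,1,1,1,1,1,1).

The boundary map ∂_2: C_2 → C_1 acts by ∂[p,q,r] = [q,r] − [p,r] + [p,q]. For instance
  ∂chi = hi − ci + ch,
  ∂bci = ci − bi + bc.
The resulting 30×20 matrix has rank 20, and its Smith normal form has invariant factors (1,1,1,1,1,1,1,1,1,1,1,1,1,1,1,1,1,1,1,2).

Computing H_k = (kernel of ∂_k) / (image of ∂_{k+1}):

  H_0: rank C_0 − rank ∂_1 = 10 − 9 = 1, and the invariant factors of ∂_1 are all 1, so H_0 ≅ Z.
  H_1: rank ker ∂_1 − rank ∂_2 = (30 − 9) − 20 = 1, and ∂_2 has invariant factor 2 > 1, so H_1 ≅ Z × Z/2.
  H_2: rank ker ∂_2 − rank ∂_3 = (20 − 20) − 0 = 0, and there is no ∂_3, so H_2 ≅ 0.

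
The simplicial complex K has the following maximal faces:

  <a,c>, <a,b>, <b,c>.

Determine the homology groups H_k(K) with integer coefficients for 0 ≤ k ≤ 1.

H_0 ≅ Z,  H_1 ≅ Z.

Take the total order a < b < c on the vertex set. Then K (dimension 1) consists of the simplices:

  0-simplices (3): a, b, c
  1-simplices (3): ab, ac, bc

giving chain groups C_0 ≅ Z^3, C_1 ≅ Z^3.

∂_1: C_1 → C_0 is given by ∂[p,q] = [q] − [p].
The 3×3 boundary matrix has rank 2 and Smith normal form diag(1,1).

Now H_k = ker ∂_k / im ∂_{k+1}, so:

  H_0: rank C_0 − rank ∂_1 = 3 − 2 = 1, and the invariant factors of ∂_1 are all 1, so H_0 ≅ Z.
  H_1: rank ker ∂_1 − rank ∂_2 = (3 − 2) − 0 = 1, and there is no ∂_2, so H_1 ≅ Z.

As a check, the Euler characteristic is 3 − 3 = 0, which agrees with 1 − 1 = 0.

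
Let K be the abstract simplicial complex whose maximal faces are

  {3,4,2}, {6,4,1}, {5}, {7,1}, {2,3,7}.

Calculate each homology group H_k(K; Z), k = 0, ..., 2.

Fix the vertex order 1 < 2 < 3 < 4 < 5 < 6 < 7 and write every simplex with vertices in increasing order. Then dim K = 2 and the simplices of K are:

  0-simplices (7): [1], [2], [3], [4], [5], [6], [7]
  1-simplices (9): [1,4], [1,6], [1,7], [2,3], [2,4], [2,7], [3,4], [3,7], [4,6]
  2-simplices (3): [1,4,6], [2,3,4], [2,3,7]

so the chain groups are C_0 ≅ Z^7, C_1 ≅ Z^9, C_2 ≅ Z^3.

Boundary ∂_1: C_1 → C_0 maps an edge to its endpoints' difference, ∂[p,q] = q − p. For instance
  ∂[2,4] = [4] − [2].
The resulting 7×9 matrix has rank 5, and its Smith normal form has invariant factors (1,1,1,1,1).

∂_2: C_2 → C_1 acts by ∂[p,q,r] = [q,r] − [p,r] + [p,q]. For instance
  ∂[1,4,6] = [4,6] − [1,6] + [1,4],
  ∂[2,3,7] = [3,7] − [2,7] + [2,3].
The 9×3 boundary matrix has rank 3 and Smith normal form diag(1,1,1).

Computing H_k = (kernel of ∂_k) / (image of ∂_{k+1}):

  H_0: rank C_0 − rank ∂_1 = 7 − 5 = 2, and the invariant factors of ∂_1 are all 1, so H_0 = Z^2.
  H_1: rank ker ∂_1 − rank ∂_2 = (9 − 5) − 3 = 1, and the invariant factors of ∂_2 are all 1, so H_1 = Z.
  H_2: rank ker ∂_2 − rank ∂_3 = (3 − 3) − 0 = 0, and there is no ∂_3, so H_2 = 0.

H_0 = Z^2,  H_1 = Z,  H_2 = 0.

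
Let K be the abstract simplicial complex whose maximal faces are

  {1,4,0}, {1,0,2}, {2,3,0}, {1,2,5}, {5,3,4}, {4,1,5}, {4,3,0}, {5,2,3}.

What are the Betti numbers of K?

We work with the vertex ordering 0 < 1 < 2 < 3 < 4 < 5. The simplices of K, each written with vertices in increasing order, are:

  0-simplices (6): [0], [1], [2], [3], [4], [5]
  1-simplices (12): [0,1], [0,2], [0,3], [0,4], [1,2], [1,4], [1,5], [2,3], [2,5], [3,4], [3,5], [4,5]
  2-simplices (8): [0,1,2], [0,1,4], [0,2,3], [0,3,4], [1,2,5], [1,4,5], [2,3,5], [3,4,5]

Hence C_0 ≅ Z^6, C_1 ≅ Z^12, C_2 ≅ Z^8.

Boundary ∂_1: C_1 → C_0 maps an edge to its endpoints' difference, ∂[p,q] = q − p. For instance
  ∂[2,3] = [3] − [2].
This gives a 6×12 integer matrix of rank 5; reducing to Smith normal form yields diagonal entries (1,1,1,1,1).

The boundary map ∂_2: C_2 → C_1 acts by ∂[p,q,r] = [q,r] − [p,r] + [p,q]. For instance
  ∂[0,3,4] = [3,4] − [0,4] + [0,3],
  ∂[0,1,4] = [1,4] − [0,4] + [0,1].
The resulting 12×8 matrix has rank 7, and its Smith normal form has invariant factors (1,1,1,1,1,1,1).

Now H_k = ker ∂_k / im ∂_{k+1}, so:

  H_0: rank C_0 − rank ∂_1 = 6 − 5 = 1, and the invariant factors of ∂_1 are all 1, so H_0 = Z.
  H_1: rank ker ∂_1 − rank ∂_2 = (12 − 5) − 7 = 0, and the invariant factors of ∂_2 are all 1, so H_1 = 0.
  H_2: rank ker ∂_2 − rank ∂_3 = (8 − 7) − 0 = 1, and there is no ∂_3, so H_2 = Z.

(K is a triangulation of the 2-sphere S^2.)

Hence the Betti numbers are b_0 = 1, b_1 = 0, b_2 = 1.

b_0 = 1, b_1 = 0, b_2 = 1.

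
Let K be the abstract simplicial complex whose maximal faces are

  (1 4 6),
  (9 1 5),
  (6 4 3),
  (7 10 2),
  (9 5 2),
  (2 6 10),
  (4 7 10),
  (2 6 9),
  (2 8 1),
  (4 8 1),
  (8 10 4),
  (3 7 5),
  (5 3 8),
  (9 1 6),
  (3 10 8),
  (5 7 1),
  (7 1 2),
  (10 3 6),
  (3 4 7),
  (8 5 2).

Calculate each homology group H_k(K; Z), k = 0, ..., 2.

Order the vertices as 1 < 2 < 3 < 4 < 5 < 6 < 7 < 8 < 9 < 10. Listing each simplex with vertices in this order, K has dimension 2 with simplices:

  0-simplices (10): [1], [2], [3], [4], [5], [6], [7], [8], [9], [10]
  1-simplices (30): (30 of them)
  2-simplices (20): (20 of them)

giving chain groups C_0 ≅ Z^10, C_1 ≅ Z^30, C_2 ≅ Z^20.

∂_1: C_1 → C_0 sends each edge [p,q] (with p < q) to q − p. For instance
  ∂[3,5] = [5] − [3].
As a 10×30 matrix over Z this has rank 9, with invariant factors (1,1,1,1,1,1,1,1,1).

The boundary map ∂_2: C_2 → C_1 sends each 2-simplex [p,q,r] to [q,r] − [p,r] + [p,q]. For instance
  ∂[3,6,10] = [6,10] − [3,10] + [3,6],
  ∂[3,8,10] = [8,10] − [3,10] + [3,8].
This gives a 30×20 integer matrix of rank 20; reducing to Smith normal form yields diagonal entries (1,1,1,1,1,1,1,1,1,1,1,1,1,1,1,1,1,1,1,2).

Computing H_k = (kernel of ∂_k) / (image of ∂_{k+1}):

  H_0: rank C_0 − rank ∂_1 = 10 − 9 = 1, and the invariant factors of ∂_1 are all 1, so H_0 = Z.
  H_1: rank ker ∂_1 − rank ∂_2 = (30 − 9) − 20 = 1, and ∂_2 has invariant factor 2 > 1, so H_1 = Z ⊕ Z/2.
  H_2: rank ker ∂_2 − rank ∂_3 = (20 − 20) − 0 = 0, and there is no ∂_3, so H_2 = 0.

H_0 ≅ Z,  H_1 ≅ Z ⊕ Z/2,  H_2 = 0.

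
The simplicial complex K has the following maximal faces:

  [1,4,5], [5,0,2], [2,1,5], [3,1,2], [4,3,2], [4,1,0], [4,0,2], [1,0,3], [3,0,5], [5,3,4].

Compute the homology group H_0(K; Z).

H_0 = Z.

We work with the vertex ordering 0 < 1 < 2 < 3 < 4 < 5. The simplices of K, each written with vertices in increasing order, are:

  0-simplices (6): [0], [1], [2], [3], [4], [5]
  1-simplices (15): [0,1], [0,2], [0,3], [0,4], [0,5], [1,2], [1,3], [1,4], [1,5], [2,3], [2,4], [2,5], [3,4], [3,5], [4,5]
  2-simplices (10): [0,1,3], [0,1,4], [0,2,4], [0,2,5], [0,3,5], [1,2,3], [1,2,5], [1,4,5], [2,3,4], [3,4,5]

giving chain groups C_0 ≅ Z^6, C_1 ≅ Z^15, C_2 ≅ Z^10.

The boundary map ∂_1: C_1 → C_0 is given by ∂[p,q] = [q] − [p]. For instance
  ∂[2,3] = [3] − [2].
The resulting 6×15 matrix has rank 5, and its Smith normal form has invariant factors (1,1,1,1,1).

∂_2: C_2 → C_1 maps a triangle to the signed sum of its edges. For instance
  ∂[0,1,3] = [1,3] − [0,3] + [0,1],
  ∂[1,2,3] = [2,3] − [1,3] + [1,2].
The 15×10 boundary matrix has rank 10 and Smith normal form diag(1,1,1,1,1,1,1,1,1,2).

From H_k ≅ ker(∂_k) / im(∂_{k+1}) we obtain:

  H_0: rank C_0 − rank ∂_1 = 6 − 5 = 1, and the invariant factors of ∂_1 are all 1, so H_0 ≅ Z.

(K is a triangulation of the real projective plane RP^2.)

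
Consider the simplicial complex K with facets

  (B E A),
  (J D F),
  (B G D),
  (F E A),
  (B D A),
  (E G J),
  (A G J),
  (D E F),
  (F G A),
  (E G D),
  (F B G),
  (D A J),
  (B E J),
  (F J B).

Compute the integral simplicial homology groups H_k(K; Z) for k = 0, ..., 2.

H_0 = Z,  H_1 = Z^2,  H_2 = Z.

Fix the vertex order A < B < D < E < F < G < J and write every simplex with vertices in increasing order. Then dim K = 2 and the simplices of K are:

  0-simplices (7): A, B, D, E, F, G, J
  1-simplices (21): AB, AD, AE, AF, AG, AJ, BD, BE, BF, BG, BJ, DE, DF, DG, DJ, EF, EG, EJ, FG, FJ, GJ
  2-simplices (14): ABD, ABE, ADJ, AEF, AFG, AGJ, BDG, BEJ, BFG, BFJ, DEF, DEG, DFJ, EGJ

so the chain groups are C_0 ≅ Z^7, C_1 ≅ Z^21, C_2 ≅ Z^14.

Boundary ∂_1: C_1 → C_0 is given by ∂[p,q] = [q] − [p]. For instance
  ∂AE = E − A.
The 7×21 boundary matrix has rank 6 and Smith normal form diag(1,1,1,1,1,1).

∂_2: C_2 → C_1 maps a triangle to the signed sum of its edges. For instance
  ∂AGJ = GJ − AJ + AG,
  ∂EGJ = GJ − EJ + EG.
The resulting 21×14 matrix has rank 13, and its Smith normal form has invariant factors (1,1,1,1,1,1,1,1,1,1,1,1,1).

Computing H_k = (kernel of ∂_k) / (image of ∂_{k+1}):

  H_0: rank C_0 − rank ∂_1 = 7 − 6 = 1, and the invariant factors of ∂_1 are all 1, so H_0 ≅ Z.
  H_1: rank ker ∂_1 − rank ∂_2 = (21 − 6) − 13 = 2, and the invariant factors of ∂_2 are all 1, so H_1 ≅ Z^2.
  H_2: rank ker ∂_2 − rank ∂_3 = (14 − 13) − 0 = 1, and there is no ∂_3, so H_2 ≅ Z.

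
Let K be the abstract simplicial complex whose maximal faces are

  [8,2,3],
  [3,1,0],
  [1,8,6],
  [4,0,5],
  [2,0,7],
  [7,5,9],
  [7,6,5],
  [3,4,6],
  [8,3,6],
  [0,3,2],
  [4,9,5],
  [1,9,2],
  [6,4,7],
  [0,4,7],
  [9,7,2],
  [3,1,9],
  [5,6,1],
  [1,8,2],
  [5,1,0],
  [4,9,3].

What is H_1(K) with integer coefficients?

H_1 = Z ⊕ Z/2.

Take the total order 0 < 1 < 2 < 3 < 4 < 5 < 6 < 7 < 8 < 9 on the vertex set. Then K (dimension 2) consists of the simplices:

  0-simplices (10): [0], [1], [2], [3], [4], [5], [6], [7], [8], [9]
  1-simplices (30): (30 of them)
  2-simplices (20): (20 of them)

giving chain groups C_0 ≅ Z^10, C_1 ≅ Z^30, C_2 ≅ Z^20.

The boundary map ∂_1: C_1 → C_0 maps an edge to its endpoints' difference, ∂[p,q] = q − p.
The resulting 10×30 matrix has rank 9, and its Smith normal form has invariant factors (1,1,1,1,1,1,1,1,1).

Boundary ∂_2: C_2 → C_1 maps a triangle to the signed sum of its edges. For instance
  ∂[3,4,9] = [4,9] − [3,9] + [3,4],
  ∂[3,4,6] = [4,6] − [3,6] + [3,4].
As a 30×20 matrix over Z this has rank 20, with invariant factors (1,1,1,1,1,1,1,1,1,1,1,1,1,1,1,1,1,1,1,2).

Computing H_k = (kernel of ∂_k) / (image of ∂_{k+1}):

  H_1: rank ker ∂_1 − rank ∂_2 = (30 − 9) − 20 = 1, and ∂_2 has invariant factor 2 > 1, so H_1 ≅ Z ⊕ Z/2.

(K is a triangulation of the Klein bottle.)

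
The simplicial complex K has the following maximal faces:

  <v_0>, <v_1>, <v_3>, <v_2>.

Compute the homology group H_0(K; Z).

We work with the vertex ordering v_0 < v_1 < v_2 < v_3. The simplices of K, each written with vertices in increasing order, are:

  0-simplices (4): [v_0], [v_1], [v_2], [v_3]

Hence C_0 ≅ Z^4.

Reading off H_k = ker ∂_k / im ∂_{k+1}:

  H_0: rank C_0 − rank ∂_1 = 4 − 0 = 4, and there is no ∂_1, so H_0 = Z^4.

H_0 = Z^4.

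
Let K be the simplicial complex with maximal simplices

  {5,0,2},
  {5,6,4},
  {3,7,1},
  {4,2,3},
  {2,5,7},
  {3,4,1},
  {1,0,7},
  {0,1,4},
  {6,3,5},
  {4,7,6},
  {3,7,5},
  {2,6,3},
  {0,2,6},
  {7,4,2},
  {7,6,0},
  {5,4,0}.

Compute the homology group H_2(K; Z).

H_2 = Z.

Order the vertices as 0 < 1 < 2 < 3 < 4 < 5 < 6 < 7. Listing each simplex with vertices in this order, K has dimension 2 with simplices:

  0-simplices (8): [0], [1], [2], [3], [4], [5], [6], [7]
  1-simplices (24): (24 of them)
  2-simplices (16): [0,1,4], [0,1,7], [0,2,5], [0,2,6], [0,4,5], [0,6,7], [1,3,4], [1,3,7], [2,3,4], [2,3,6], [2,4,7], [2,5,7], [3,5,6], [3,5,7], [4,5,6], [4,6,7]

so the chain groups are C_0 ≅ Z^8, C_1 ≅ Z^24, C_2 ≅ Z^16.

Boundary ∂_1: C_1 → C_0 is given by ∂[p,q] = [q] − [p].
The resulting 8×24 matrix has rank 7, and its Smith normal form has invariant factors (1,1,1,1,1,1,1).

The boundary map ∂_2: C_2 → C_1 acts by ∂[p,q,r] = [q,r] − [p,r] + [p,q]. For instance
  ∂[0,1,7] = [1,7] − [0,7] + [0,1],
  ∂[0,4,5] = [4,5] − [0,5] + [0,4].
The 24×16 boundary matrix has rank 15 and Smith normal form diag(1,1,1,1,1,1,1,1,1,1,1,1,1,1,1).

Reading off H_k = ker ∂_k / im ∂_{k+1}:

  H_2: rank ker ∂_2 − rank ∂_3 = (16 − 15) − 0 = 1, and there is no ∂_3, so H_2 = Z.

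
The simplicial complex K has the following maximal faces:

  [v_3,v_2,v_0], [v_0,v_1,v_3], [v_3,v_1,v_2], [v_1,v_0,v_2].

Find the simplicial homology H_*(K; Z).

Take the total order v_0 < v_1 < v_2 < v_3 on the vertex set. Then K (dimension 2) consists of the simplices:

  0-simplices (4): [v_0], [v_1], [v_2], [v_3]
  1-simplices (6): [v_0,v_1], [v_0,v_2], [v_0,v_3], [v_1,v_2], [v_1,v_3], [v_2,v_3]
  2-simplices (4): [v_0,v_1,v_2], [v_0,v_1,v_3], [v_0,v_2,v_3], [v_1,v_2,v_3]

Hence C_0 ≅ Z^4, C_1 ≅ Z^6, C_2 ≅ Z^4.

Boundary ∂_1: C_1 → C_0 maps an edge to its endpoints' difference, ∂[p,q] = q − p. For instance
  ∂[v_0,v_3] = [v_3] − [v_0].
This gives a 4×6 integer matrix of rank 3; reducing to Smith normal form yields diagonal entries (1,1,1).

∂_2: C_2 → C_1 sends each 2-simplex [p,q,r] to [q,r] − [p,r] + [p,q]. For instance
  ∂[v_0,v_1,v_2] = [v_1,v_2] − [v_0,v_2] + [v_0,v_1],
  ∂[v_0,v_1,v_3] = [v_1,v_3] − [v_0,v_3] + [v_0,v_1].
The resulting 6×4 matrix has rank 3, and its Smith normal form has invariant factors (1,1,1).

From H_k ≅ ker(∂_k) / im(∂_{k+1}) we obtain:

  H_0: rank C_0 − rank ∂_1 = 4 − 3 = 1, and the invariant factors of ∂_1 are all 1, so H_0 ≅ Z.
  H_1: rank ker ∂_1 − rank ∂_2 = (6 − 3) − 3 = 0, and the invariant factors of ∂_2 are all 1, so H_1 ≅ 0.
  H_2: rank ker ∂_2 − rank ∂_3 = (4 − 3) − 0 = 1, and there is no ∂_3, so H_2 ≅ Z.

H_0 = Z,  H_1 = 0,  H_2 = Z.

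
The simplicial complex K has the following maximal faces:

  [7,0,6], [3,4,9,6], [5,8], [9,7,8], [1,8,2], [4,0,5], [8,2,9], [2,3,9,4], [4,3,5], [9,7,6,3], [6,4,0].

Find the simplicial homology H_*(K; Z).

H_0 = Z,  H_1 = Z,  H_2 = 0,  H_3 = 0.

Fix the vertex order 0 < 1 < 2 < 3 < 4 < 5 < 6 < 7 < 8 < 9 and write every simplex with vertices in increasing order. Then dim K = 3 and the simplices of K are:

  0-simplices (10): [0], [1], [2], [3], [4], [5], [6], [7], [8], [9]
  1-simplices (24): (24 of them)
  2-simplices (17): [0,4,5], [0,4,6], [0,6,7], [1,2,8], [2,3,4], [2,3,9], [2,4,9], [2,8,9], [3,4,5], [3,4,6], [3,4,9], [3,6,7], [3,6,9], [3,7,9], [4,6,9], [6,7,9], [7,8,9]
  3-simplices (3): [2,3,4,9], [3,4,6,9], [3,6,7,9]

giving chain groups C_0 ≅ Z^10, C_1 ≅ Z^24, C_2 ≅ Z^17, C_3 ≅ Z^3.

Boundary ∂_1: C_1 → C_0 sends each edge [p,q] (with p < q) to q − p. For instance
  ∂[8,9] = [9] − [8].
As a 10×24 matrix over Z this has rank 9, with invariant factors (1,1,1,1,1,1,1,1,1).

The boundary map ∂_2: C_2 → C_1 acts by ∂[p,q,r] = [q,r] − [p,r] + [p,q]. For instance
  ∂[3,7,9] = [7,9] − [3,9] + [3,7],
  ∂[7,8,9] = [8,9] − [7,9] + [7,8].
This gives a 24×17 integer matrix of rank 14; reducing to Smith normal form yields diagonal entries (1,1,1,1,1,1,1,1,1,1,1,1,1,1).

The boundary map ∂_3: C_3 → C_2 sends each 3-simplex σ to the alternating sum Σ_i (−1)^i (σ with its i-th vertex removed). For instance
  ∂[3,6,7,9] = [6,7,9] − [3,7,9] + [3,6,9] − [3,6,7],
  ∂[3,4,6,9] = [4,6,9] − [3,6,9] + [3,4,9] − [3,4,6].
This gives a 17×3 integer matrix of rank 3; reducing to Smith normal form yields diagonal entries (1,1,1).

Now H_k = ker ∂_k / im ∂_{k+1}, so:

  H_0: rank C_0 − rank ∂_1 = 10 − 9 = 1, and the invariant factors of ∂_1 are all 1, so H_0 ≅ Z.
  H_1: rank ker ∂_1 − rank ∂_2 = (24 − 9) − 14 = 1, and the invariant factors of ∂_2 are all 1, so H_1 ≅ Z.
  H_2: rank ker ∂_2 − rank ∂_3 = (17 − 14) − 3 = 0, and the invariant factors of ∂_3 are all 1, so H_2 ≅ 0.
  H_3: rank ker ∂_3 − rank ∂_4 = (3 − 3) − 0 = 0, and there is no ∂_4, so H_3 ≅ 0.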